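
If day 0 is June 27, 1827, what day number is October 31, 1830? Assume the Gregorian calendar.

Jun 27, 1827 → Jun 27, 1828: 366 days (Feb 29, 1828 is in that span).
Jun 27, 1828 → Jun 27, 1829: 365 days.
Jun 27, 1829 → Jun 27, 1830: 365 days.
Jun 27, 1830 → Jul 27, 1830: 30 days (June has 30).
Jul 27, 1830 → Aug 27, 1830: 31 days (July has 31).
Aug 27, 1830 → Sep 27, 1830: 31 days (August has 31).
Sep 27, 1830 → Oct 27, 1830: 30 days (September has 30).
Oct 27, 1830 → Oct 31, 1830: 4 days.
Total: 1222 days.

1222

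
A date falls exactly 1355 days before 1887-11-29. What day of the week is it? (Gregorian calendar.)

First find the weekday of Nov 29, 1887. Doomsday rule: the anchor day for the 1800s is Friday. For year 87: 87÷12 = 7 r 3, and 3÷4 = 0, so 7+3+0 = 10.
Friday + 10 ≡ Monday — that's 1887's doomsday.
In November the doomsday date is Nov 7.
Nov 29 is 22 days after Nov 7; 22 mod 7 = 1, so Monday + 1 = Tuesday.
1355 mod 7 = 4, so 1355 days before a Tuesday is Tuesday − 4 = Friday.

Friday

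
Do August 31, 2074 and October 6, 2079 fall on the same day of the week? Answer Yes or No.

Yes

From Aug 31, 2074 to Oct 6, 2079 is 1862 days.
1862 mod 7 = 0, so they are the same weekday.
(Aug 31, 2074 is a Friday; Oct 6, 2079 is a Friday.)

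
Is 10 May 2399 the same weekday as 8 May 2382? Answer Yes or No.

From May 8, 2382 to May 10, 2399 is 6211 days.
6211 mod 7 = 2, so they are different weekdays.
(May 8, 2382 is a Saturday; May 10, 2399 is a Monday.)

No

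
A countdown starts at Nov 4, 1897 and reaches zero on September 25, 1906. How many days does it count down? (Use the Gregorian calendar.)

3246

Nov 4, 1897 → Nov 4, 1898: 365 days.
Nov 4, 1898 → Nov 4, 1899: 365 days.
Nov 4, 1899 → Nov 4, 1900: 365 days.
Nov 4, 1900 → Nov 4, 1901: 365 days.
Nov 4, 1901 → Nov 4, 1902: 365 days.
Nov 4, 1902 → Nov 4, 1903: 365 days.
Nov 4, 1903 → Nov 4, 1904: 366 days (Feb 29, 1904 is in that span).
Nov 4, 1904 → Nov 4, 1905: 365 days.
Nov 4, 1905 → Dec 4, 1905: 30 days (November has 30).
Dec 4, 1905 → Jan 4, 1906: 31 days (December has 31).
Jan 4, 1906 → Feb 4, 1906: 31 days (January has 31).
Feb 4, 1906 → Mar 4, 1906: 28 days (February has 28).
Mar 4, 1906 → Apr 4, 1906: 31 days (March has 31).
Apr 4, 1906 → May 4, 1906: 30 days (April has 30).
May 4, 1906 → Jun 4, 1906: 31 days (May has 31).
Jun 4, 1906 → Jul 4, 1906: 30 days (June has 30).
Jul 4, 1906 → Aug 4, 1906: 31 days (July has 31).
Aug 4, 1906 → Sep 4, 1906: 31 days (August has 31).
Sep 4, 1906 → Sep 25, 1906: 21 days.
Total: 3246 days.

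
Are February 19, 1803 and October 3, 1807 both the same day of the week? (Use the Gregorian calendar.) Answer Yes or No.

Yes

From Feb 19, 1803 to Oct 3, 1807 is 1687 days.
1687 mod 7 = 0, so they are the same weekday.
(Feb 19, 1803 is a Saturday; Oct 3, 1807 is a Saturday.)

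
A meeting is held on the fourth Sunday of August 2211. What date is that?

August 25, 2211

August 1, 2211 is a Thursday.
The first Sunday is therefore August 4 (3 days later).
The fourth Sunday is 4 + 3×7 = August 25.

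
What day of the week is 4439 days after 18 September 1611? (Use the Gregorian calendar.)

Monday

Sep 18, 1611 is a Sunday.
4439 mod 7 = 1, so 4439 days after a Sunday is Sunday + 1 = Monday.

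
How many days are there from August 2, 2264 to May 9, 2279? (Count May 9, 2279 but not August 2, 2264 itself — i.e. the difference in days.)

Aug 2, 2264 → Aug 2, 2265: 365 days.
Aug 2, 2265 → Aug 2, 2266: 365 days.
Aug 2, 2266 → Aug 2, 2267: 365 days.
Aug 2, 2267 → Aug 2, 2268: 366 days (Feb 29, 2268 is in that span).
Aug 2, 2268 → Aug 2, 2269: 365 days.
Aug 2, 2269 → Aug 2, 2270: 365 days.
Aug 2, 2270 → Aug 2, 2271: 365 days.
Aug 2, 2271 → Aug 2, 2272: 366 days (Feb 29, 2272 is in that span).
Aug 2, 2272 → Aug 2, 2273: 365 days.
Aug 2, 2273 → Aug 2, 2274: 365 days.
Aug 2, 2274 → Aug 2, 2275: 365 days.
Aug 2, 2275 → Aug 2, 2276: 366 days (Feb 29, 2276 is in that span).
Aug 2, 2276 → Aug 2, 2277: 365 days.
Aug 2, 2277 → Aug 2, 2278: 365 days.
Aug 2, 2278 → Sep 2, 2278: 31 days (August has 31).
Sep 2, 2278 → Oct 2, 2278: 30 days (September has 30).
Oct 2, 2278 → Nov 2, 2278: 31 days (October has 31).
Nov 2, 2278 → Dec 2, 2278: 30 days (November has 30).
Dec 2, 2278 → Jan 2, 2279: 31 days (December has 31).
Jan 2, 2279 → Feb 2, 2279: 31 days (January has 31).
Feb 2, 2279 → Mar 2, 2279: 28 days (February has 28).
Mar 2, 2279 → Apr 2, 2279: 31 days (March has 31).
Apr 2, 2279 → May 2, 2279: 30 days (April has 30).
May 2, 2279 → May 9, 2279: 7 days.
Total: 5393 days.

5393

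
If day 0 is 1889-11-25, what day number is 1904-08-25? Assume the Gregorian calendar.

Nov 25, 1889 → Nov 25, 1890: 365 days.
Nov 25, 1890 → Nov 25, 1891: 365 days.
Nov 25, 1891 → Nov 25, 1892: 366 days (Feb 29, 1892 is in that span).
Nov 25, 1892 → Nov 25, 1893: 365 days.
Nov 25, 1893 → Nov 25, 1894: 365 days.
Nov 25, 1894 → Nov 25, 1895: 365 days.
Nov 25, 1895 → Nov 25, 1896: 366 days (Feb 29, 1896 is in that span).
Nov 25, 1896 → Nov 25, 1897: 365 days.
Nov 25, 1897 → Nov 25, 1898: 365 days.
Nov 25, 1898 → Nov 25, 1899: 365 days.
Nov 25, 1899 → Nov 25, 1900: 365 days.
Nov 25, 1900 → Nov 25, 1901: 365 days.
Nov 25, 1901 → Nov 25, 1902: 365 days.
Nov 25, 1902 → Nov 25, 1903: 365 days.
Nov 25, 1903 → Dec 25, 1903: 30 days (November has 30).
Dec 25, 1903 → Jan 25, 1904: 31 days (December has 31).
Jan 25, 1904 → Feb 25, 1904: 31 days (January has 31).
Feb 25, 1904 → Mar 25, 1904: 29 days (February has 29).
Mar 25, 1904 → Apr 25, 1904: 31 days (March has 31).
Apr 25, 1904 → May 25, 1904: 30 days (April has 30).
May 25, 1904 → Jun 25, 1904: 31 days (May has 31).
Jun 25, 1904 → Jul 25, 1904: 30 days (June has 30).
Jul 25, 1904 → Aug 25, 1904: 31 days.
Total: 5386 days.

5386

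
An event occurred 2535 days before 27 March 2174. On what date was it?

−365 (one year) → Mar 27, 2173 (2170 left).
−365 (one year) → Mar 27, 2172 (1805 left).
−366 (one year; includes Feb 29, 2172) → Mar 27, 2171 (1439 left).
−365 (one year) → Mar 27, 2170 (1074 left).
−365 (one year) → Mar 27, 2169 (709 left).
−365 (one year) → Mar 27, 2168 (344 left).
−27 → Feb 29, 2168 (end of Feb, 29 days; 317 left).
−29 → Jan 31, 2168 (end of Jan, 31 days; 288 left).
−31 → Dec 31, 2167 (end of Dec, 31 days; 257 left).
−31 → Nov 30, 2167 (end of Nov, 30 days; 226 left).
−30 → Oct 31, 2167 (end of Oct, 31 days; 196 left).
−31 → Sep 30, 2167 (end of Sep, 30 days; 165 left).
−30 → Aug 31, 2167 (end of Aug, 31 days; 135 left).
−31 → Jul 31, 2167 (end of Jul, 31 days; 104 left).
−31 → Jun 30, 2167 (end of Jun, 30 days; 73 left).
−30 → May 31, 2167 (end of May, 31 days; 43 left).
−31 → Apr 30, 2167 (end of Apr, 30 days; 12 left).
−12 → Apr 18, 2167.

April 18, 2167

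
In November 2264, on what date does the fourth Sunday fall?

November 1, 2264 is a Tuesday.
The first Sunday is therefore November 6 (5 days later).
The fourth Sunday is 6 + 3×7 = November 27.

November 27, 2264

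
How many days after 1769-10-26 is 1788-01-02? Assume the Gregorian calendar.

Oct 26, 1769 → Oct 26, 1770: 365 days.
Oct 26, 1770 → Oct 26, 1771: 365 days.
Oct 26, 1771 → Oct 26, 1772: 366 days (Feb 29, 1772 is in that span).
Oct 26, 1772 → Oct 26, 1773: 365 days.
Oct 26, 1773 → Oct 26, 1774: 365 days.
Oct 26, 1774 → Oct 26, 1775: 365 days.
Oct 26, 1775 → Oct 26, 1776: 366 days (Feb 29, 1776 is in that span).
Oct 26, 1776 → Oct 26, 1777: 365 days.
Oct 26, 1777 → Oct 26, 1778: 365 days.
Oct 26, 1778 → Oct 26, 1779: 365 days.
Oct 26, 1779 → Oct 26, 1780: 366 days (Feb 29, 1780 is in that span).
Oct 26, 1780 → Oct 26, 1781: 365 days.
Oct 26, 1781 → Oct 26, 1782: 365 days.
Oct 26, 1782 → Oct 26, 1783: 365 days.
Oct 26, 1783 → Oct 26, 1784: 366 days (Feb 29, 1784 is in that span).
Oct 26, 1784 → Oct 26, 1785: 365 days.
Oct 26, 1785 → Oct 26, 1786: 365 days.
Oct 26, 1786 → Oct 26, 1787: 365 days.
Oct 26, 1787 → Nov 26, 1787: 31 days (October has 31).
Nov 26, 1787 → Dec 26, 1787: 30 days (November has 30).
Dec 26, 1787 → Jan 2, 1788: 7 days.
Total: 6642 days.

6642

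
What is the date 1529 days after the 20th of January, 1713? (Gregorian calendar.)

+365 (one year) → Jan 20, 1714 (1164 left).
+365 (one year) → Jan 20, 1715 (799 left).
+365 (one year) → Jan 20, 1716 (434 left).
+366 (one year; includes Feb 29, 1716) → Jan 20, 1717 (68 left).
Jan has 31 days: +12 → Feb 1, 1717 (56 left).
Feb has 28 days: +28 → Mar 1, 1717 (28 left).
+28 → Mar 29, 1717.

March 29, 1717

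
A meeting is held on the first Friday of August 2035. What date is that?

August 1, 2035 is a Wednesday.
The first Friday is therefore August 3 (2 days later).

August 3, 2035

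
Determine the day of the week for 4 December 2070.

Thursday

January 1, 2070 is a Wednesday.
Jan 1, 2070 → Feb 1, 2070: 31 days (January has 31).
Feb 1, 2070 → Mar 1, 2070: 28 days (February has 28).
Mar 1, 2070 → Apr 1, 2070: 31 days (March has 31).
Apr 1, 2070 → May 1, 2070: 30 days (April has 30).
May 1, 2070 → Jun 1, 2070: 31 days (May has 31).
Jun 1, 2070 → Jul 1, 2070: 30 days (June has 30).
Jul 1, 2070 → Aug 1, 2070: 31 days (July has 31).
Aug 1, 2070 → Sep 1, 2070: 31 days (August has 31).
Sep 1, 2070 → Oct 1, 2070: 30 days (September has 30).
Oct 1, 2070 → Nov 1, 2070: 31 days (October has 31).
Nov 1, 2070 → Dec 1, 2070: 30 days (November has 30).
Dec 1, 2070 → Dec 4, 2070: 3 days.
Total: 337 days.
337 mod 7 = 1, so Wednesday + 1 = Thursday.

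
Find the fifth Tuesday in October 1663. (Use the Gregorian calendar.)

October 30, 1663

October 1, 1663 is a Monday.
The first Tuesday is therefore October 2 (1 days later).
The fifth Tuesday is 2 + 4×7 = October 30.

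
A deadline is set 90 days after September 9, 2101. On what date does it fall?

December 8, 2101

Sep has 30 days: +22 → Oct 1, 2101 (68 left).
Oct has 31 days: +31 → Nov 1, 2101 (37 left).
Nov has 30 days: +30 → Dec 1, 2101 (7 left).
+7 → Dec 8, 2101.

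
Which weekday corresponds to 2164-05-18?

Friday

Doomsday rule: the anchor day for the 2100s is Sunday. For year 64: 64÷12 = 5 r 4, and 4÷4 = 1, so 5+4+1 = 10.
Sunday + 10 ≡ Wednesday — that's 2164's doomsday.
In May the doomsday date is May 9.
May 18 is 9 days after May 9; 9 mod 7 = 2, so Wednesday + 2 = Friday.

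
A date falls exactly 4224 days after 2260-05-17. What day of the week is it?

Sunday

First find the weekday of May 17, 2260. Doomsday rule: the anchor day for the 2200s is Friday. For year 60: 60÷12 = 5 r 0, and 0÷4 = 0, so 5+0+0 = 5.
Friday + 5 ≡ Wednesday — that's 2260's doomsday.
In May the doomsday date is May 9.
May 17 is 8 days after May 9; 8 mod 7 = 1, so Wednesday + 1 = Thursday.
4224 mod 7 = 3, so 4224 days after a Thursday is Thursday + 3 = Sunday.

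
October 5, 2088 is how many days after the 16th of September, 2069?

Sep 16, 2069 → Sep 16, 2070: 365 days.
Sep 16, 2070 → Sep 16, 2071: 365 days.
Sep 16, 2071 → Sep 16, 2072: 366 days (Feb 29, 2072 is in that span).
Sep 16, 2072 → Sep 16, 2073: 365 days.
Sep 16, 2073 → Sep 16, 2074: 365 days.
Sep 16, 2074 → Sep 16, 2075: 365 days.
Sep 16, 2075 → Sep 16, 2076: 366 days (Feb 29, 2076 is in that span).
Sep 16, 2076 → Sep 16, 2077: 365 days.
Sep 16, 2077 → Sep 16, 2078: 365 days.
Sep 16, 2078 → Sep 16, 2079: 365 days.
Sep 16, 2079 → Sep 16, 2080: 366 days (Feb 29, 2080 is in that span).
Sep 16, 2080 → Sep 16, 2081: 365 days.
Sep 16, 2081 → Sep 16, 2082: 365 days.
Sep 16, 2082 → Sep 16, 2083: 365 days.
Sep 16, 2083 → Sep 16, 2084: 366 days (Feb 29, 2084 is in that span).
Sep 16, 2084 → Sep 16, 2085: 365 days.
Sep 16, 2085 → Sep 16, 2086: 365 days.
Sep 16, 2086 → Sep 16, 2087: 365 days.
Sep 16, 2087 → Oct 16, 2087: 30 days (September has 30).
Oct 16, 2087 → Nov 16, 2087: 31 days (October has 31).
Nov 16, 2087 → Dec 16, 2087: 30 days (November has 30).
Dec 16, 2087 → Jan 16, 2088: 31 days (December has 31).
Jan 16, 2088 → Feb 16, 2088: 31 days (January has 31).
Feb 16, 2088 → Mar 16, 2088: 29 days (February has 29).
Mar 16, 2088 → Apr 16, 2088: 31 days (March has 31).
Apr 16, 2088 → May 16, 2088: 30 days (April has 30).
May 16, 2088 → Jun 16, 2088: 31 days (May has 31).
Jun 16, 2088 → Jul 16, 2088: 30 days (June has 30).
Jul 16, 2088 → Aug 16, 2088: 31 days (July has 31).
Aug 16, 2088 → Sep 16, 2088: 31 days (August has 31).
Sep 16, 2088 → Oct 5, 2088: 19 days.
Total: 6959 days.

6959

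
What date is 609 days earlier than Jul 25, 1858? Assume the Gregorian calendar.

November 23, 1856

−365 (one year) → Jul 25, 1857 (244 left).
−25 → Jun 30, 1857 (end of Jun, 30 days; 219 left).
−30 → May 31, 1857 (end of May, 31 days; 189 left).
−31 → Apr 30, 1857 (end of Apr, 30 days; 158 left).
−30 → Mar 31, 1857 (end of Mar, 31 days; 128 left).
−31 → Feb 28, 1857 (end of Feb, 28 days; 97 left).
−28 → Jan 31, 1857 (end of Jan, 31 days; 69 left).
−31 → Dec 31, 1856 (end of Dec, 31 days; 38 left).
−31 → Nov 30, 1856 (end of Nov, 30 days; 7 left).
−7 → Nov 23, 1856.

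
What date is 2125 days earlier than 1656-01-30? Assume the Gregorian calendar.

April 6, 1650

−365 (one year) → Jan 30, 1655 (1760 left).
−365 (one year) → Jan 30, 1654 (1395 left).
−365 (one year) → Jan 30, 1653 (1030 left).
−366 (one year; includes Feb 29, 1652) → Jan 30, 1652 (664 left).
−365 (one year) → Jan 30, 1651 (299 left).
−30 → Dec 31, 1650 (end of Dec, 31 days; 269 left).
−31 → Nov 30, 1650 (end of Nov, 30 days; 238 left).
−30 → Oct 31, 1650 (end of Oct, 31 days; 208 left).
−31 → Sep 30, 1650 (end of Sep, 30 days; 177 left).
−30 → Aug 31, 1650 (end of Aug, 31 days; 147 left).
−31 → Jul 31, 1650 (end of Jul, 31 days; 116 left).
−31 → Jun 30, 1650 (end of Jun, 30 days; 85 left).
−30 → May 31, 1650 (end of May, 31 days; 55 left).
−31 → Apr 30, 1650 (end of Apr, 30 days; 24 left).
−24 → Apr 6, 1650.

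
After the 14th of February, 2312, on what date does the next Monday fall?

February 19, 2312

Feb 14, 2312 is a Wednesday.
From Wednesday to the next Monday is 5 days.
Feb 14, 2312 + 5 = Feb 19, 2312.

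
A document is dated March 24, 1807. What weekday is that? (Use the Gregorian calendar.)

Doomsday rule: the anchor day for the 1800s is Friday. For year 07: 7÷12 = 0 r 7, and 7÷4 = 1, so 0+7+1 = 8.
Friday + 8 ≡ Saturday — that's 1807's doomsday.
In March the doomsday date is Mar 14.
Mar 24 is 10 days after Mar 14; 10 mod 7 = 3, so Saturday + 3 = Tuesday.

Tuesday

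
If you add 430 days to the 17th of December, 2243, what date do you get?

+366 (one year; includes Feb 29, 2244) → Dec 17, 2244 (64 left).
Dec has 31 days: +15 → Jan 1, 2245 (49 left).
Jan has 31 days: +31 → Feb 1, 2245 (18 left).
+18 → Feb 19, 2245.

February 19, 2245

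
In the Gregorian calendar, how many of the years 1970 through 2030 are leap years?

15

Multiples of 4 in [1970,2030]: 15.
Of those, multiples of 100: 1 (not leap unless ÷400).
Multiples of 400: 1.
Leap years = 15 − 1 + 1 = 15.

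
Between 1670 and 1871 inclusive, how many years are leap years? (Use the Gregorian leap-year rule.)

48

Multiples of 4 in [1670,1871]: 50.
Of those, multiples of 100: 2 (not leap unless ÷400).
Multiples of 400: 0.
Leap years = 50 − 2 + 0 = 48.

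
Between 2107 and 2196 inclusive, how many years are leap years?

Multiples of 4 in [2107,2196]: 23.
Of those, multiples of 100: 0 (not leap unless ÷400).
Multiples of 400: 0.
Leap years = 23 − 0 + 0 = 23.

23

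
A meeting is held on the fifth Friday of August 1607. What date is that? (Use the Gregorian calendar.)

August 1, 1607 is a Wednesday.
The first Friday is therefore August 3 (2 days later).
The fifth Friday is 3 + 4×7 = August 31.

August 31, 1607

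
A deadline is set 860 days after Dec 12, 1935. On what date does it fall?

+366 (one year; includes Feb 29, 1936) → Dec 12, 1936 (494 left).
+365 (one year) → Dec 12, 1937 (129 left).
Dec has 31 days: +20 → Jan 1, 1938 (109 left).
Jan has 31 days: +31 → Feb 1, 1938 (78 left).
Feb has 28 days: +28 → Mar 1, 1938 (50 left).
Mar has 31 days: +31 → Apr 1, 1938 (19 left).
+19 → Apr 20, 1938.

April 20, 1938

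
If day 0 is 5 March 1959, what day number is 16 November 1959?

256

Mar 5, 1959 → Apr 5, 1959: 31 days (March has 31).
Apr 5, 1959 → May 5, 1959: 30 days (April has 30).
May 5, 1959 → Jun 5, 1959: 31 days (May has 31).
Jun 5, 1959 → Jul 5, 1959: 30 days (June has 30).
Jul 5, 1959 → Aug 5, 1959: 31 days (July has 31).
Aug 5, 1959 → Sep 5, 1959: 31 days (August has 31).
Sep 5, 1959 → Oct 5, 1959: 30 days (September has 30).
Oct 5, 1959 → Nov 5, 1959: 31 days (October has 31).
Nov 5, 1959 → Nov 16, 1959: 11 days.
Total: 256 days.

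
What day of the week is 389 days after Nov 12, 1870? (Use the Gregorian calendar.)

Wednesday

Nov 12, 1870 is a Saturday.
389 mod 7 = 4, so 389 days after a Saturday is Saturday + 4 = Wednesday.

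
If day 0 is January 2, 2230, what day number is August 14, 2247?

Jan 2, 2230 → Jan 2, 2231: 365 days.
Jan 2, 2231 → Jan 2, 2232: 365 days.
Jan 2, 2232 → Jan 2, 2233: 366 days (Feb 29, 2232 is in that span).
Jan 2, 2233 → Jan 2, 2234: 365 days.
Jan 2, 2234 → Jan 2, 2235: 365 days.
Jan 2, 2235 → Jan 2, 2236: 365 days.
Jan 2, 2236 → Jan 2, 2237: 366 days (Feb 29, 2236 is in that span).
Jan 2, 2237 → Jan 2, 2238: 365 days.
Jan 2, 2238 → Jan 2, 2239: 365 days.
Jan 2, 2239 → Jan 2, 2240: 365 days.
Jan 2, 2240 → Jan 2, 2241: 366 days (Feb 29, 2240 is in that span).
Jan 2, 2241 → Jan 2, 2242: 365 days.
Jan 2, 2242 → Jan 2, 2243: 365 days.
Jan 2, 2243 → Jan 2, 2244: 365 days.
Jan 2, 2244 → Jan 2, 2245: 366 days (Feb 29, 2244 is in that span).
Jan 2, 2245 → Jan 2, 2246: 365 days.
Jan 2, 2246 → Jan 2, 2247: 365 days.
Jan 2, 2247 → Feb 2, 2247: 31 days (January has 31).
Feb 2, 2247 → Mar 2, 2247: 28 days (February has 28).
Mar 2, 2247 → Apr 2, 2247: 31 days (March has 31).
Apr 2, 2247 → May 2, 2247: 30 days (April has 30).
May 2, 2247 → Jun 2, 2247: 31 days (May has 31).
Jun 2, 2247 → Jul 2, 2247: 30 days (June has 30).
Jul 2, 2247 → Aug 2, 2247: 31 days (July has 31).
Aug 2, 2247 → Aug 14, 2247: 12 days.
Total: 6433 days.

6433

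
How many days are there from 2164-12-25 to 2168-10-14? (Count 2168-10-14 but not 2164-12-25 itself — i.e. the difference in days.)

Dec 25, 2164 → Dec 25, 2165: 365 days.
Dec 25, 2165 → Dec 25, 2166: 365 days.
Dec 25, 2166 → Dec 25, 2167: 365 days.
Dec 25, 2167 → Jan 25, 2168: 31 days (December has 31).
Jan 25, 2168 → Feb 25, 2168: 31 days (January has 31).
Feb 25, 2168 → Mar 25, 2168: 29 days (February has 29).
Mar 25, 2168 → Apr 25, 2168: 31 days (March has 31).
Apr 25, 2168 → May 25, 2168: 30 days (April has 30).
May 25, 2168 → Jun 25, 2168: 31 days (May has 31).
Jun 25, 2168 → Jul 25, 2168: 30 days (June has 30).
Jul 25, 2168 → Aug 25, 2168: 31 days (July has 31).
Aug 25, 2168 → Sep 25, 2168: 31 days (August has 31).
Sep 25, 2168 → Oct 14, 2168: 19 days.
Total: 1389 days.

1389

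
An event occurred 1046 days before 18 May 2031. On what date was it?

−365 (one year) → May 18, 2030 (681 left).
−365 (one year) → May 18, 2029 (316 left).
−18 → Apr 30, 2029 (end of Apr, 30 days; 298 left).
−30 → Mar 31, 2029 (end of Mar, 31 days; 268 left).
−31 → Feb 28, 2029 (end of Feb, 28 days; 237 left).
−28 → Jan 31, 2029 (end of Jan, 31 days; 209 left).
−31 → Dec 31, 2028 (end of Dec, 31 days; 178 left).
−31 → Nov 30, 2028 (end of Nov, 30 days; 147 left).
−30 → Oct 31, 2028 (end of Oct, 31 days; 117 left).
−31 → Sep 30, 2028 (end of Sep, 30 days; 86 left).
−30 → Aug 31, 2028 (end of Aug, 31 days; 56 left).
−31 → Jul 31, 2028 (end of Jul, 31 days; 25 left).
−25 → Jul 6, 2028.

July 6, 2028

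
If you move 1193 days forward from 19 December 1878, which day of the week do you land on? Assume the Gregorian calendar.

Sunday

Dec 19, 1878 is a Thursday.
1193 mod 7 = 3, so 1193 days after a Thursday is Thursday + 3 = Sunday.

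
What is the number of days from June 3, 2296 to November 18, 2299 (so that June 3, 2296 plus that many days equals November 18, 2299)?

1263

Jun 3, 2296 → Jun 3, 2297: 365 days.
Jun 3, 2297 → Jun 3, 2298: 365 days.
Jun 3, 2298 → Jun 3, 2299: 365 days.
Jun 3, 2299 → Jul 3, 2299: 30 days (June has 30).
Jul 3, 2299 → Aug 3, 2299: 31 days (July has 31).
Aug 3, 2299 → Sep 3, 2299: 31 days (August has 31).
Sep 3, 2299 → Oct 3, 2299: 30 days (September has 30).
Oct 3, 2299 → Nov 3, 2299: 31 days (October has 31).
Nov 3, 2299 → Nov 18, 2299: 15 days.
Total: 1263 days.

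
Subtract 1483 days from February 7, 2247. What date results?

−365 (one year) → Feb 7, 2246 (1118 left).
−365 (one year) → Feb 7, 2245 (753 left).
−366 (one year; includes Feb 29, 2244) → Feb 7, 2244 (387 left).
−7 → Jan 31, 2244 (end of Jan, 31 days; 380 left).
−31 → Dec 31, 2243 (end of Dec, 31 days; 349 left).
−31 → Nov 30, 2243 (end of Nov, 30 days; 318 left).
−30 → Oct 31, 2243 (end of Oct, 31 days; 288 left).
−31 → Sep 30, 2243 (end of Sep, 30 days; 257 left).
−30 → Aug 31, 2243 (end of Aug, 31 days; 227 left).
−31 → Jul 31, 2243 (end of Jul, 31 days; 196 left).
−31 → Jun 30, 2243 (end of Jun, 30 days; 165 left).
−30 → May 31, 2243 (end of May, 31 days; 135 left).
−31 → Apr 30, 2243 (end of Apr, 30 days; 104 left).
−30 → Mar 31, 2243 (end of Mar, 31 days; 74 left).
−31 → Feb 28, 2243 (end of Feb, 28 days; 43 left).
−28 → Jan 31, 2243 (end of Jan, 31 days; 15 left).
−15 → Jan 16, 2243.

January 16, 2243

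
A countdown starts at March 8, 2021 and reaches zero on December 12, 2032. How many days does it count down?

Mar 8, 2021 → Mar 8, 2022: 365 days.
Mar 8, 2022 → Mar 8, 2023: 365 days.
Mar 8, 2023 → Mar 8, 2024: 366 days (Feb 29, 2024 is in that span).
Mar 8, 2024 → Mar 8, 2025: 365 days.
Mar 8, 2025 → Mar 8, 2026: 365 days.
Mar 8, 2026 → Mar 8, 2027: 365 days.
Mar 8, 2027 → Mar 8, 2028: 366 days (Feb 29, 2028 is in that span).
Mar 8, 2028 → Mar 8, 2029: 365 days.
Mar 8, 2029 → Mar 8, 2030: 365 days.
Mar 8, 2030 → Mar 8, 2031: 365 days.
Mar 8, 2031 → Mar 8, 2032: 366 days (Feb 29, 2032 is in that span).
Mar 8, 2032 → Apr 8, 2032: 31 days (March has 31).
Apr 8, 2032 → May 8, 2032: 30 days (April has 30).
May 8, 2032 → Jun 8, 2032: 31 days (May has 31).
Jun 8, 2032 → Jul 8, 2032: 30 days (June has 30).
Jul 8, 2032 → Aug 8, 2032: 31 days (July has 31).
Aug 8, 2032 → Sep 8, 2032: 31 days (August has 31).
Sep 8, 2032 → Oct 8, 2032: 30 days (September has 30).
Oct 8, 2032 → Nov 8, 2032: 31 days (October has 31).
Nov 8, 2032 → Dec 8, 2032: 30 days (November has 30).
Dec 8, 2032 → Dec 12, 2032: 4 days.
Total: 4297 days.

4297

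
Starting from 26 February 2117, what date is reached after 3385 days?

June 4, 2126

+365 (one year) → Feb 26, 2118 (3020 left).
+365 (one year) → Feb 26, 2119 (2655 left).
+365 (one year) → Feb 26, 2120 (2290 left).
+366 (one year; includes Feb 29, 2120) → Feb 26, 2121 (1924 left).
+365 (one year) → Feb 26, 2122 (1559 left).
+365 (one year) → Feb 26, 2123 (1194 left).
+365 (one year) → Feb 26, 2124 (829 left).
+366 (one year; includes Feb 29, 2124) → Feb 26, 2125 (463 left).
+365 (one year) → Feb 26, 2126 (98 left).
Feb has 28 days: +3 → Mar 1, 2126 (95 left).
Mar has 31 days: +31 → Apr 1, 2126 (64 left).
Apr has 30 days: +30 → May 1, 2126 (34 left).
May has 31 days: +31 → Jun 1, 2126 (3 left).
+3 → Jun 4, 2126.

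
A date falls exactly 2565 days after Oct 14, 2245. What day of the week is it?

Friday

Oct 14, 2245 is a Tuesday.
2565 mod 7 = 3, so 2565 days after a Tuesday is Tuesday + 3 = Friday.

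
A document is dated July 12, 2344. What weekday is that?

Doomsday rule: the anchor day for the 2300s is Wednesday. For year 44: 44÷12 = 3 r 8, and 8÷4 = 2, so 3+8+2 = 13.
Wednesday + 13 ≡ Tuesday — that's 2344's doomsday.
In July the doomsday date is Jul 11.
Jul 12 is 1 day after Jul 11; 1 mod 7 = 1, so Tuesday + 1 = Wednesday.

Wednesday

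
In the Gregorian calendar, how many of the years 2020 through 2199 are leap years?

44

Multiples of 4 in [2020,2199]: 45.
Of those, multiples of 100: 1 (not leap unless ÷400).
Multiples of 400: 0.
Leap years = 45 − 1 + 0 = 44.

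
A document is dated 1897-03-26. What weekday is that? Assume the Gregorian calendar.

Friday

Doomsday rule: the anchor day for the 1800s is Friday. For year 97: 97÷12 = 8 r 1, and 1÷4 = 0, so 8+1+0 = 9.
Friday + 9 ≡ Sunday — that's 1897's doomsday.
In March the doomsday date is Mar 14.
Mar 26 is 12 days after Mar 14; 12 mod 7 = 5, so Sunday + 5 = Friday.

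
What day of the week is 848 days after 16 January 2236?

Jan 16, 2236 is a Saturday.
848 mod 7 = 1, so 848 days after a Saturday is Saturday + 1 = Sunday.

Sunday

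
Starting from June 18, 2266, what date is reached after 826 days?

September 21, 2268

+365 (one year) → Jun 18, 2267 (461 left).
+366 (one year; includes Feb 29, 2268) → Jun 18, 2268 (95 left).
Jun has 30 days: +13 → Jul 1, 2268 (82 left).
Jul has 31 days: +31 → Aug 1, 2268 (51 left).
Aug has 31 days: +31 → Sep 1, 2268 (20 left).
+20 → Sep 21, 2268.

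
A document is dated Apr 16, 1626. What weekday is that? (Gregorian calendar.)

Doomsday rule: the anchor day for the 1600s is Tuesday. For year 26: 26÷12 = 2 r 2, and 2÷4 = 0, so 2+2+0 = 4.
Tuesday + 4 ≡ Saturday — that's 1626's doomsday.
In April the doomsday date is Apr 4.
Apr 16 is 12 days after Apr 4; 12 mod 7 = 5, so Saturday + 5 = Thursday.

Thursday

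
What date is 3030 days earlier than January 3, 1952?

September 17, 1943

−365 (one year) → Jan 3, 1951 (2665 left).
−365 (one year) → Jan 3, 1950 (2300 left).
−365 (one year) → Jan 3, 1949 (1935 left).
−366 (one year; includes Feb 29, 1948) → Jan 3, 1948 (1569 left).
−365 (one year) → Jan 3, 1947 (1204 left).
−365 (one year) → Jan 3, 1946 (839 left).
−365 (one year) → Jan 3, 1945 (474 left).
−366 (one year; includes Feb 29, 1944) → Jan 3, 1944 (108 left).
−3 → Dec 31, 1943 (end of Dec, 31 days; 105 left).
−31 → Nov 30, 1943 (end of Nov, 30 days; 74 left).
−30 → Oct 31, 1943 (end of Oct, 31 days; 44 left).
−31 → Sep 30, 1943 (end of Sep, 30 days; 13 left).
−13 → Sep 17, 1943.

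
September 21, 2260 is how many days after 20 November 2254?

Nov 20, 2254 → Nov 20, 2255: 365 days.
Nov 20, 2255 → Nov 20, 2256: 366 days (Feb 29, 2256 is in that span).
Nov 20, 2256 → Nov 20, 2257: 365 days.
Nov 20, 2257 → Nov 20, 2258: 365 days.
Nov 20, 2258 → Nov 20, 2259: 365 days.
Nov 20, 2259 → Dec 20, 2259: 30 days (November has 30).
Dec 20, 2259 → Jan 20, 2260: 31 days (December has 31).
Jan 20, 2260 → Feb 20, 2260: 31 days (January has 31).
Feb 20, 2260 → Mar 20, 2260: 29 days (February has 29).
Mar 20, 2260 → Apr 20, 2260: 31 days (March has 31).
Apr 20, 2260 → May 20, 2260: 30 days (April has 30).
May 20, 2260 → Jun 20, 2260: 31 days (May has 31).
Jun 20, 2260 → Jul 20, 2260: 30 days (June has 30).
Jul 20, 2260 → Aug 20, 2260: 31 days (July has 31).
Aug 20, 2260 → Sep 20, 2260: 31 days (August has 31).
Sep 20, 2260 → Sep 21, 2260: 1 days.
Total: 2132 days.

2132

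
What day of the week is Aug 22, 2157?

Monday

Doomsday rule: the anchor day for the 2100s is Sunday. For year 57: 57÷12 = 4 r 9, and 9÷4 = 2, so 4+9+2 = 15.
Sunday + 15 ≡ Monday — that's 2157's doomsday.
In August the doomsday date is Aug 8.
Aug 22 is 14 days after Aug 8; 14 mod 7 = 0, so Monday + 0 = Monday.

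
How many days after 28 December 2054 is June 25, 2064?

Dec 28, 2054 → Dec 28, 2055: 365 days.
Dec 28, 2055 → Dec 28, 2056: 366 days (Feb 29, 2056 is in that span).
Dec 28, 2056 → Dec 28, 2057: 365 days.
Dec 28, 2057 → Dec 28, 2058: 365 days.
Dec 28, 2058 → Dec 28, 2059: 365 days.
Dec 28, 2059 → Dec 28, 2060: 366 days (Feb 29, 2060 is in that span).
Dec 28, 2060 → Dec 28, 2061: 365 days.
Dec 28, 2061 → Dec 28, 2062: 365 days.
Dec 28, 2062 → Dec 28, 2063: 365 days.
Dec 28, 2063 → Jan 28, 2064: 31 days (December has 31).
Jan 28, 2064 → Feb 28, 2064: 31 days (January has 31).
Feb 28, 2064 → Mar 28, 2064: 29 days (February has 29).
Mar 28, 2064 → Apr 28, 2064: 31 days (March has 31).
Apr 28, 2064 → May 28, 2064: 30 days (April has 30).
May 28, 2064 → Jun 25, 2064: 28 days.
Total: 3467 days.

3467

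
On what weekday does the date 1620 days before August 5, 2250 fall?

Friday

First find the weekday of Aug 5, 2250. Doomsday rule: the anchor day for the 2200s is Friday. For year 50: 50÷12 = 4 r 2, and 2÷4 = 0, so 4+2+0 = 6.
Friday + 6 ≡ Thursday — that's 2250's doomsday.
In August the doomsday date is Aug 8.
Aug 5 is 3 days before Aug 8; 3 mod 7 = 3, so Thursday − 3 = Monday.
1620 mod 7 = 3, so 1620 days before a Monday is Monday − 3 = Friday.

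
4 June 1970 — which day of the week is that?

Thursday

Doomsday rule: the anchor day for the 1900s is Wednesday. For year 70: 70÷12 = 5 r 10, and 10÷4 = 2, so 5+10+2 = 17.
Wednesday + 17 ≡ Saturday — that's 1970's doomsday.
In June the doomsday date is Jun 6.
Jun 4 is 2 days before Jun 6; 2 mod 7 = 2, so Saturday − 2 = Thursday.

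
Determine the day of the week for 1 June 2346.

Doomsday rule: the anchor day for the 2300s is Wednesday. For year 46: 46÷12 = 3 r 10, and 10÷4 = 2, so 3+10+2 = 15.
Wednesday + 15 ≡ Thursday — that's 2346's doomsday.
In June the doomsday date is Jun 6.
Jun 1 is 5 days before Jun 6; 5 mod 7 = 5, so Thursday − 5 = Saturday.

Saturday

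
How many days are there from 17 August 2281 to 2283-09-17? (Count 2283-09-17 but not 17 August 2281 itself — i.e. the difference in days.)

Aug 17, 2281 → Aug 17, 2282: 365 days.
Aug 17, 2282 → Sep 17, 2282: 31 days (August has 31).
Sep 17, 2282 → Oct 17, 2282: 30 days (September has 30).
Oct 17, 2282 → Nov 17, 2282: 31 days (October has 31).
Nov 17, 2282 → Dec 17, 2282: 30 days (November has 30).
Dec 17, 2282 → Jan 17, 2283: 31 days (December has 31).
Jan 17, 2283 → Feb 17, 2283: 31 days (January has 31).
Feb 17, 2283 → Mar 17, 2283: 28 days (February has 28).
Mar 17, 2283 → Apr 17, 2283: 31 days (March has 31).
Apr 17, 2283 → May 17, 2283: 30 days (April has 30).
May 17, 2283 → Jun 17, 2283: 31 days (May has 31).
Jun 17, 2283 → Jul 17, 2283: 30 days (June has 30).
Jul 17, 2283 → Aug 17, 2283: 31 days (July has 31).
Aug 17, 2283 → Sep 17, 2283: 31 days.
Total: 761 days.

761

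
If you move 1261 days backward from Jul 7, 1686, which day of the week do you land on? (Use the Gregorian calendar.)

Saturday

Jul 7, 1686 is a Sunday.
1261 mod 7 = 1, so 1261 days before a Sunday is Sunday − 1 = Saturday.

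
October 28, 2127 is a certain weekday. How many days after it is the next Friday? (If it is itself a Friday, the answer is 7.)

Oct 28, 2127 is a Tuesday.
From Tuesday to the next Friday is 3 days.

3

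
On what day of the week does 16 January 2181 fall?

Tuesday

Doomsday rule: the anchor day for the 2100s is Sunday. For year 81: 81÷12 = 6 r 9, and 9÷4 = 2, so 6+9+2 = 17.
Sunday + 17 ≡ Wednesday — that's 2181's doomsday.
In January the doomsday date is Jan 3 (2181 is not a leap year).
Jan 16 is 13 days after Jan 3; 13 mod 7 = 6, so Wednesday + 6 = Tuesday.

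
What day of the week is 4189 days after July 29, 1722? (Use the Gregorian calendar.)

Saturday

First find the weekday of Jul 29, 1722. Doomsday rule: the anchor day for the 1700s is Sunday. For year 22: 22÷12 = 1 r 10, and 10÷4 = 2, so 1+10+2 = 13.
Sunday + 13 ≡ Saturday — that's 1722's doomsday.
In July the doomsday date is Jul 11.
Jul 29 is 18 days after Jul 11; 18 mod 7 = 4, so Saturday + 4 = Wednesday.
4189 mod 7 = 3, so 4189 days after a Wednesday is Wednesday + 3 = Saturday.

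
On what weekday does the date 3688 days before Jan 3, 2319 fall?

Saturday

Jan 3, 2319 is a Friday.
3688 mod 7 = 6, so 3688 days before a Friday is Friday − 6 = Saturday.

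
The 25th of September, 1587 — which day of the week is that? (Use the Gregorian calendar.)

Friday

Doomsday rule: the anchor day for the 1500s is Wednesday. For year 87: 87÷12 = 7 r 3, and 3÷4 = 0, so 7+3+0 = 10.
Wednesday + 10 ≡ Saturday — that's 1587's doomsday.
In September the doomsday date is Sep 5.
Sep 25 is 20 days after Sep 5; 20 mod 7 = 6, so Saturday + 6 = Friday.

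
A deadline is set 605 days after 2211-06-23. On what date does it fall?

+366 (one year; includes Feb 29, 2212) → Jun 23, 2212 (239 left).
Jun has 30 days: +8 → Jul 1, 2212 (231 left).
Jul has 31 days: +31 → Aug 1, 2212 (200 left).
Aug has 31 days: +31 → Sep 1, 2212 (169 left).
Sep has 30 days: +30 → Oct 1, 2212 (139 left).
Oct has 31 days: +31 → Nov 1, 2212 (108 left).
Nov has 30 days: +30 → Dec 1, 2212 (78 left).
Dec has 31 days: +31 → Jan 1, 2213 (47 left).
Jan has 31 days: +31 → Feb 1, 2213 (16 left).
+16 → Feb 17, 2213.

February 17, 2213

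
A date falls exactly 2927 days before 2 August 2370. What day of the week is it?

Saturday

First find the weekday of Aug 2, 2370. Doomsday rule: the anchor day for the 2300s is Wednesday. For year 70: 70÷12 = 5 r 10, and 10÷4 = 2, so 5+10+2 = 17.
Wednesday + 17 ≡ Saturday — that's 2370's doomsday.
In August the doomsday date is Aug 8.
Aug 2 is 6 days before Aug 8; 6 mod 7 = 6, so Saturday − 6 = Sunday.
2927 mod 7 = 1, so 2927 days before a Sunday is Sunday − 1 = Saturday.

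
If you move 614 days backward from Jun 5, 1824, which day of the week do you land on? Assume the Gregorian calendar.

Monday

Jun 5, 1824 is a Saturday.
614 mod 7 = 5, so 614 days before a Saturday is Saturday − 5 = Monday.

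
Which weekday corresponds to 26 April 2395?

Doomsday rule: the anchor day for the 2300s is Wednesday. For year 95: 95÷12 = 7 r 11, and 11÷4 = 2, so 7+11+2 = 20.
Wednesday + 20 ≡ Tuesday — that's 2395's doomsday.
In April the doomsday date is Apr 4.
Apr 26 is 22 days after Apr 4; 22 mod 7 = 1, so Tuesday + 1 = Wednesday.

Wednesday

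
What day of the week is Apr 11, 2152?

Doomsday rule: the anchor day for the 2100s is Sunday. For year 52: 52÷12 = 4 r 4, and 4÷4 = 1, so 4+4+1 = 9.
Sunday + 9 ≡ Tuesday — that's 2152's doomsday.
In April the doomsday date is Apr 4.
Apr 11 is 7 days after Apr 4; 7 mod 7 = 0, so Tuesday + 0 = Tuesday.

Tuesday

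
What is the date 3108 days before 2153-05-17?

November 12, 2144

−365 (one year) → May 17, 2152 (2743 left).
−366 (one year; includes Feb 29, 2152) → May 17, 2151 (2377 left).
−365 (one year) → May 17, 2150 (2012 left).
−365 (one year) → May 17, 2149 (1647 left).
−365 (one year) → May 17, 2148 (1282 left).
−366 (one year; includes Feb 29, 2148) → May 17, 2147 (916 left).
−365 (one year) → May 17, 2146 (551 left).
−365 (one year) → May 17, 2145 (186 left).
−17 → Apr 30, 2145 (end of Apr, 30 days; 169 left).
−30 → Mar 31, 2145 (end of Mar, 31 days; 139 left).
−31 → Feb 28, 2145 (end of Feb, 28 days; 108 left).
−28 → Jan 31, 2145 (end of Jan, 31 days; 80 left).
−31 → Dec 31, 2144 (end of Dec, 31 days; 49 left).
−31 → Nov 30, 2144 (end of Nov, 30 days; 18 left).
−18 → Nov 12, 2144.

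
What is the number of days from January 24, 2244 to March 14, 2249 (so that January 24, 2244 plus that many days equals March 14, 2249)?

1876

Jan 24, 2244 → Jan 24, 2245: 366 days (Feb 29, 2244 is in that span).
Jan 24, 2245 → Jan 24, 2246: 365 days.
Jan 24, 2246 → Jan 24, 2247: 365 days.
Jan 24, 2247 → Jan 24, 2248: 365 days.
Jan 24, 2248 → Jan 24, 2249: 366 days (Feb 29, 2248 is in that span).
Jan 24, 2249 → Feb 24, 2249: 31 days (January has 31).
Feb 24, 2249 → Mar 14, 2249: 18 days.
Total: 1876 days.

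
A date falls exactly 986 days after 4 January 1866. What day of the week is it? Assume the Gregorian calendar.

First find the weekday of Jan 4, 1866. Doomsday rule: the anchor day for the 1800s is Friday. For year 66: 66÷12 = 5 r 6, and 6÷4 = 1, so 5+6+1 = 12.
Friday + 12 ≡ Wednesday — that's 1866's doomsday.
In January the doomsday date is Jan 3 (1866 is not a leap year).
Jan 4 is 1 day after Jan 3; 1 mod 7 = 1, so Wednesday + 1 = Thursday.
986 mod 7 = 6, so 986 days after a Thursday is Thursday + 6 = Wednesday.

Wednesday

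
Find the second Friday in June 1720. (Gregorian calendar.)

June 14, 1720

June 1, 1720 is a Saturday.
The first Friday is therefore June 7 (6 days later).
The second Friday is 7 + 1×7 = June 14.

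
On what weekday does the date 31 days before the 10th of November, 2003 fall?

Friday

Nov 10, 2003 is a Monday.
31 mod 7 = 3, so 31 days before a Monday is Monday − 3 = Friday.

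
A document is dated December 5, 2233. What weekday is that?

Thursday

Doomsday rule: the anchor day for the 2200s is Friday. For year 33: 33÷12 = 2 r 9, and 9÷4 = 2, so 2+9+2 = 13.
Friday + 13 ≡ Thursday — that's 2233's doomsday.
In December the doomsday date is Dec 12.
Dec 5 is 7 days before Dec 12; 7 mod 7 = 0, so Thursday − 0 = Thursday.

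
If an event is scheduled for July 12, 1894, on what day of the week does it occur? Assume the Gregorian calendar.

Thursday

Doomsday rule: the anchor day for the 1800s is Friday. For year 94: 94÷12 = 7 r 10, and 10÷4 = 2, so 7+10+2 = 19.
Friday + 19 ≡ Wednesday — that's 1894's doomsday.
In July the doomsday date is Jul 11.
Jul 12 is 1 day after Jul 11; 1 mod 7 = 1, so Wednesday + 1 = Thursday.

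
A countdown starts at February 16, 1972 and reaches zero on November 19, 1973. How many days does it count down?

Feb 16, 1972 → Feb 16, 1973: 366 days (Feb 29, 1972 is in that span).
Feb 16, 1973 → Mar 16, 1973: 28 days (February has 28).
Mar 16, 1973 → Apr 16, 1973: 31 days (March has 31).
Apr 16, 1973 → May 16, 1973: 30 days (April has 30).
May 16, 1973 → Jun 16, 1973: 31 days (May has 31).
Jun 16, 1973 → Jul 16, 1973: 30 days (June has 30).
Jul 16, 1973 → Aug 16, 1973: 31 days (July has 31).
Aug 16, 1973 → Sep 16, 1973: 31 days (August has 31).
Sep 16, 1973 → Oct 16, 1973: 30 days (September has 30).
Oct 16, 1973 → Nov 16, 1973: 31 days (October has 31).
Nov 16, 1973 → Nov 19, 1973: 3 days.
Total: 642 days.

642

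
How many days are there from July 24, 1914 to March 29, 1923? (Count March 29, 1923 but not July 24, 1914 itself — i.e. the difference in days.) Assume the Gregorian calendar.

Jul 24, 1914 → Jul 24, 1915: 365 days.
Jul 24, 1915 → Jul 24, 1916: 366 days (Feb 29, 1916 is in that span).
Jul 24, 1916 → Jul 24, 1917: 365 days.
Jul 24, 1917 → Jul 24, 1918: 365 days.
Jul 24, 1918 → Jul 24, 1919: 365 days.
Jul 24, 1919 → Jul 24, 1920: 366 days (Feb 29, 1920 is in that span).
Jul 24, 1920 → Jul 24, 1921: 365 days.
Jul 24, 1921 → Jul 24, 1922: 365 days.
Jul 24, 1922 → Aug 24, 1922: 31 days (July has 31).
Aug 24, 1922 → Sep 24, 1922: 31 days (August has 31).
Sep 24, 1922 → Oct 24, 1922: 30 days (September has 30).
Oct 24, 1922 → Nov 24, 1922: 31 days (October has 31).
Nov 24, 1922 → Dec 24, 1922: 30 days (November has 30).
Dec 24, 1922 → Jan 24, 1923: 31 days (December has 31).
Jan 24, 1923 → Feb 24, 1923: 31 days (January has 31).
Feb 24, 1923 → Mar 24, 1923: 28 days (February has 28).
Mar 24, 1923 → Mar 29, 1923: 5 days.
Total: 3170 days.

3170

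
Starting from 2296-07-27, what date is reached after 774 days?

+365 (one year) → Jul 27, 2297 (409 left).
+365 (one year) → Jul 27, 2298 (44 left).
Jul has 31 days: +5 → Aug 1, 2298 (39 left).
Aug has 31 days: +31 → Sep 1, 2298 (8 left).
+8 → Sep 9, 2298.

September 9, 2298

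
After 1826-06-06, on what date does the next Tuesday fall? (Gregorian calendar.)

June 13, 1826

Jun 6, 1826 is a Tuesday.
From Tuesday to the next Tuesday is 7 days.
Jun 6, 1826 + 7 = Jun 13, 1826.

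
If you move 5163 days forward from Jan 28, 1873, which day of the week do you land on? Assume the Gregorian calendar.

First find the weekday of Jan 28, 1873. Doomsday rule: the anchor day for the 1800s is Friday. For year 73: 73÷12 = 6 r 1, and 1÷4 = 0, so 6+1+0 = 7.
Friday + 7 ≡ Friday — that's 1873's doomsday.
In January the doomsday date is Jan 3 (1873 is not a leap year).
Jan 28 is 25 days after Jan 3; 25 mod 7 = 4, so Friday + 4 = Tuesday.
5163 mod 7 = 4, so 5163 days after a Tuesday is Tuesday + 4 = Saturday.

Saturday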